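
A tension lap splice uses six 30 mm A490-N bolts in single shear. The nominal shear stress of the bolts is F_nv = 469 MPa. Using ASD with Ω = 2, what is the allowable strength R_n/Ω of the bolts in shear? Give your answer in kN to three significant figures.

A_b = π × 30² / 4 = 706.9 mm².
R_n = F_nv · A_b · n · n_s = 469 × 706.9 × 6 × 1 / 1000 = 1989 kN.
Allowable strength R_n/Ω = 1989 / 2 = 995 kN.

995 kN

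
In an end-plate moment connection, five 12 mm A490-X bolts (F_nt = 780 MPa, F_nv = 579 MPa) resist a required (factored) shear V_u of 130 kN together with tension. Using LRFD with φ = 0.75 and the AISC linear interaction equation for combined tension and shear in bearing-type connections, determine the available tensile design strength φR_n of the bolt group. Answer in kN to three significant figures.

255 kN

A_b = π·12²/4 = 113.1 mm²; f_rv = 130 × 1000 / (5 × 113.1) = 229.9 MPa.
F'_nt = 1.3 F_nt − (F_nt / φF_nv) f_rv = 1.3·780 − (780/(0.75·579))·229.9 = 601.1 MPa, capped at F_nt → F'_nt = 601.1 MPa.
R_n = F'_nt · A_b · n = 601.1 × 113.1 × 5 / 1000 = 339.9 kN.
Design strength φR_n = 0.75 × 339.9 = 255 kN.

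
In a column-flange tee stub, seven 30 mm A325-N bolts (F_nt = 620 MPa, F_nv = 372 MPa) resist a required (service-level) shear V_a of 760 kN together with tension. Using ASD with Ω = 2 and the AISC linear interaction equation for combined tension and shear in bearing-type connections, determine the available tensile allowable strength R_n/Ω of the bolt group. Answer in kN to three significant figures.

A_b = π·30²/4 = 706.9 mm²; f_rv = 760 × 1000 / (7 × 706.9) = 153.6 MPa.
F'_nt = 1.3 F_nt − (Ω F_nt / F_nv) f_rv = 1.3·620 − (2·620/372)·153.6 = 294 MPa, capped at F_nt → F'_nt = 294 MPa.
R_n = F'_nt · A_b · n = 294 × 706.9 × 7 / 1000 = 1455 kN.
Allowable strength R_n/Ω = 1455 / 2 = 727 kN.

727 kN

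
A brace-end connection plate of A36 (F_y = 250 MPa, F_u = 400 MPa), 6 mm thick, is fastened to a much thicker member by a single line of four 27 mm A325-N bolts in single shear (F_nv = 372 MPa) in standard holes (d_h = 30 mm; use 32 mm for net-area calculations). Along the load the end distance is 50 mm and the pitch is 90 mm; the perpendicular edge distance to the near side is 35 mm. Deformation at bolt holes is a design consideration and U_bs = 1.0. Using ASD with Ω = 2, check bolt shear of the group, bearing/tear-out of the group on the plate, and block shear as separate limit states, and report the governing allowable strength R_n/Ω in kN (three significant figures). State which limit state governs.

Bolt shear: A_b = π·27²/4 = 572.6 mm²; R_n = 372 × 572.6 × 4 × 1 / 1000 = 852 kN → 852 / 2 = 426 kN.
Bearing: edge l_c = 35, r_n = 100.8 kN; interior l_c = 60, r_n = 155.5 kN; R_n = 100.8 + 3·155.5 = 567.4 kN → 284 kN.
Block shear: A_gv = 1920, A_nv = 1248, A_nt = 114 mm²; R_n = min(0.6F_uA_nv, 0.6F_yA_gv) + U_bs·F_u·A_nt = 333.6 kN → 167 kN.
Block shear governs: 167 kN.

167 kN (block shear governs)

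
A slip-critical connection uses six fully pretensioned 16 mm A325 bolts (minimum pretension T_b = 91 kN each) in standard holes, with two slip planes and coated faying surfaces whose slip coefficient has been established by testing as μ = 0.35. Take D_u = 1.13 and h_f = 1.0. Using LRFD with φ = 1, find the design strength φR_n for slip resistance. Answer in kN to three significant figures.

R_n = μ · D_u · h_f · T_b · n_s · n_b = 0.35 × 1.13 × 1.0 × 91 × 2 × 6 = 431.9 kN.
Design strength φR_n = 1 × 431.9 = 432 kN.

432 kN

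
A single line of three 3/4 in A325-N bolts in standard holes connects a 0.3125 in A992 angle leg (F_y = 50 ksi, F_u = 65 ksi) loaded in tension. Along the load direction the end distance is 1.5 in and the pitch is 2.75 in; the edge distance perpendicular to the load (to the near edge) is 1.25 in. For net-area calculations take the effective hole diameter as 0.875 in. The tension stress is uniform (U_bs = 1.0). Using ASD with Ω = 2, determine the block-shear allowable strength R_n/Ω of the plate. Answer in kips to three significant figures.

37.6 kips

Shear plane L_v = 1.5 + 2·2.75 = 7 in; A_gv = 7 × 0.3125 = 2.188 in².
A_nv = (7 − 2.5·0.875) × 0.3125 = 1.504 in².
A_nt = (1.25 − 0.5·0.875) × 0.3125 = 0.2539 in².
0.6 F_u A_nv = 58.65 kips; 0.6 F_y A_gv = 65.62 kips → shear rupture governs the shear term.
R_n = 58.65 + 1.0 × 65 × 0.2539 = 75.16 kips.
Allowable strength R_n/Ω = 75.16 / 2 = 37.6 kips.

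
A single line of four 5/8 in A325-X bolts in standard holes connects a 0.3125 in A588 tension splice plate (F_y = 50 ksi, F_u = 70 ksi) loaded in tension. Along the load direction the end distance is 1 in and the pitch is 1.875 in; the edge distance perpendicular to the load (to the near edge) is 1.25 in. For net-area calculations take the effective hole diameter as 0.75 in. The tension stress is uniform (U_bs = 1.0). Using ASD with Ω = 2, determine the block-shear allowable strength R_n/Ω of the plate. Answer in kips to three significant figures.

35.8 kips

Shear plane L_v = 1 + 3·1.875 = 6.625 in; A_gv = 6.625 × 0.3125 = 2.07 in².
A_nv = (6.625 − 3.5·0.75) × 0.3125 = 1.25 in².
A_nt = (1.25 − 0.5·0.75) × 0.3125 = 0.2734 in².
0.6 F_u A_nv = 52.5 kips; 0.6 F_y A_gv = 62.11 kips → shear rupture governs the shear term.
R_n = 52.5 + 1.0 × 70 × 0.2734 = 71.64 kips.
Allowable strength R_n/Ω = 71.64 / 2 = 35.8 kips.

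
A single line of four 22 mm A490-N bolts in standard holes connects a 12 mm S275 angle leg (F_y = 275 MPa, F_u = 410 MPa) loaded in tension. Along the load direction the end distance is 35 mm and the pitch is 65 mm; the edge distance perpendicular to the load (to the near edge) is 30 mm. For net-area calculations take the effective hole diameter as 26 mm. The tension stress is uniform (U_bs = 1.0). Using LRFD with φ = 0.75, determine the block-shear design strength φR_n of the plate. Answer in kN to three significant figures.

370 kN

Shear plane L_v = 35 + 3·65 = 230 mm; A_gv = 230 × 12 = 2760 mm².
A_nv = (230 − 3.5·26) × 12 = 1668 mm².
A_nt = (30 − 0.5·26) × 12 = 204 mm².
0.6 F_u A_nv = 410.3 kN; 0.6 F_y A_gv = 455.4 kN → shear rupture governs the shear term.
R_n = 410.3 + 1.0 × 410 × 204 / 1000 = 494 kN.
Design strength φR_n = 0.75 × 494 = 370 kN.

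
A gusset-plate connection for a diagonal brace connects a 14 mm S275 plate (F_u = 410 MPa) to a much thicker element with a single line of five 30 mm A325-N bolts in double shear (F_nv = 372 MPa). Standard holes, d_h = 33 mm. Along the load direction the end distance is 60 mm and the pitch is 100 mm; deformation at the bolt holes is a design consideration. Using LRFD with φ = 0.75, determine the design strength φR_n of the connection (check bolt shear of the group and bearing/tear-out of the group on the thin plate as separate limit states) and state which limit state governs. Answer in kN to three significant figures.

Bolt shear: A_b = π·30²/4 = 706.9 mm²; R_n = 372 × 706.9 × 5 × 2 / 1000 = 2630 kN → 0.75 × 2630 = 1970 kN.
Bearing (1.2 l_c t F_u ≤ 2.4 d t F_u): upper limit = 2.4·30·14·410 / 1000 = 413.3 kN.
  Edge l_c = 60 − 33/2 = 43.5 → r_n = 299.6 kN; interior l_c = 100 − 33 = 67 → r_n = 413.3 kN.
  R_n,bearing = 1·299.6 + 4·413.3 = 1953 kN → 0.75 × 1953 = 1460 kN.
Bearing governs: 1460 kN.

1460 kN (bearing governs)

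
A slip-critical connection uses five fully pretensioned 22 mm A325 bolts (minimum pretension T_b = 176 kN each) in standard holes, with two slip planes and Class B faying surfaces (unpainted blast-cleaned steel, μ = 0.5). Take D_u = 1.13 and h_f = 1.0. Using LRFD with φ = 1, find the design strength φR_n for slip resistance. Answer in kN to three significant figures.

994 kN

R_n = μ · D_u · h_f · T_b · n_s · n_b = 0.5 × 1.13 × 1.0 × 176 × 2 × 5 = 994.4 kN.
Design strength φR_n = 1 × 994.4 = 994 kN.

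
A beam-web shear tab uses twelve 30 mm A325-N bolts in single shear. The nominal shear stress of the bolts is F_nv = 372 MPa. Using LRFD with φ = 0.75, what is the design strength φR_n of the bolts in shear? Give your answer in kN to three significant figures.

2370 kN

A_b = π × 30² / 4 = 706.9 mm².
R_n = F_nv · A_b · n · n_s = 372 × 706.9 × 12 × 1 / 1000 = 3155 kN.
Design strength φR_n = 0.75 × 3155 = 2370 kN.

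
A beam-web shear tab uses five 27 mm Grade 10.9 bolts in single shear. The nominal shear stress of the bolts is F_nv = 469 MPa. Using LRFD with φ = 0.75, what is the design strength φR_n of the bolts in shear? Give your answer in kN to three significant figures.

1010 kN

A_b = π × 27² / 4 = 572.6 mm².
R_n = F_nv · A_b · n · n_s = 469 × 572.6 × 5 × 1 / 1000 = 1343 kN.
Design strength φR_n = 0.75 × 1343 = 1010 kN.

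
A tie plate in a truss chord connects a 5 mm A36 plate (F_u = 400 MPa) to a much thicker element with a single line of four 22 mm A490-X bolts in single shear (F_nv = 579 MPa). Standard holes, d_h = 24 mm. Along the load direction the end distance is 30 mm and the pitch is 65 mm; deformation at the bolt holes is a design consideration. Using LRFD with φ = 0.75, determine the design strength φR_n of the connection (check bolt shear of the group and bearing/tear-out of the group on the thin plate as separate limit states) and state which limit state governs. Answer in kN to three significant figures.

254 kN (bearing governs)

Bolt shear: A_b = π·22²/4 = 380.1 mm²; R_n = 579 × 380.1 × 4 × 1 / 1000 = 880.4 kN → 0.75 × 880.4 = 660 kN.
Bearing (1.2 l_c t F_u ≤ 2.4 d t F_u): upper limit = 2.4·22·5·400 / 1000 = 105.6 kN.
  Edge l_c = 30 − 24/2 = 18 → r_n = 43.2 kN; interior l_c = 65 − 24 = 41 → r_n = 98.4 kN.
  R_n,bearing = 1·43.2 + 3·98.4 = 338.4 kN → 0.75 × 338.4 = 254 kN.
Bearing governs: 254 kN.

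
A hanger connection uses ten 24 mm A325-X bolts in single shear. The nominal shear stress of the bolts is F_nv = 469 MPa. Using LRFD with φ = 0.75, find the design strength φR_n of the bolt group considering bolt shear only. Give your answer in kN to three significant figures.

A_b = π × 24² / 4 = 452.4 mm².
R_n = F_nv · A_b · n · n_s = 469 × 452.4 × 10 × 1 / 1000 = 2122 kN.
Design strength φR_n = 0.75 × 2122 = 1590 kN.

1590 kN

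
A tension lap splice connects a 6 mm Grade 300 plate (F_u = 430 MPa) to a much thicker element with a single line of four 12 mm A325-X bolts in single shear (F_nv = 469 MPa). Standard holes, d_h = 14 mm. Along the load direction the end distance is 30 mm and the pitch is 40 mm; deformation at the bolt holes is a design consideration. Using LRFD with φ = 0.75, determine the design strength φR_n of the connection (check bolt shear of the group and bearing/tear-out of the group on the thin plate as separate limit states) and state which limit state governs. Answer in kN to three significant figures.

Bolt shear: A_b = π·12²/4 = 113.1 mm²; R_n = 469 × 113.1 × 4 × 1 / 1000 = 212.2 kN → 0.75 × 212.2 = 159 kN.
Bearing (1.2 l_c t F_u ≤ 2.4 d t F_u): upper limit = 2.4·12·6·430 / 1000 = 74.3 kN.
  Edge l_c = 30 − 14/2 = 23 → r_n = 71.21 kN; interior l_c = 40 − 14 = 26 → r_n = 74.3 kN.
  R_n,bearing = 1·71.21 + 3·74.3 = 294.1 kN → 0.75 × 294.1 = 221 kN.
Bolt shear governs: 159 kN.

159 kN (bolt shear governs)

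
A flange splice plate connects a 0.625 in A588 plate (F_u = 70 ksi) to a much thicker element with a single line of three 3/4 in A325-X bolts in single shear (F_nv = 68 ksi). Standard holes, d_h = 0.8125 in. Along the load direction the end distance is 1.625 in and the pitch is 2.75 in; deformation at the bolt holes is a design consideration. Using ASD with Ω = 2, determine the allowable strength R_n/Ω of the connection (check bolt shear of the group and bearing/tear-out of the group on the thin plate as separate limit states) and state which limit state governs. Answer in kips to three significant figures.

45.1 kips (bolt shear governs)

Bolt shear: A_b = π·0.75²/4 = 0.4418 in²; R_n = 68 × 0.4418 × 3 × 1 = 90.12 kips → 90.12 / 2 = 45.1 kips.
Bearing (1.2 l_c t F_u ≤ 2.4 d t F_u): upper limit = 2.4·0.75·0.625·70 = 78.75 kips.
  Edge l_c = 1.625 − 0.8125/2 = 1.219 → r_n = 63.98 kips; interior l_c = 2.75 − 0.8125 = 1.938 → r_n = 78.75 kips.
  R_n,bearing = 1·63.98 + 2·78.75 = 221.5 kips → 221.5 / 2 = 111 kips.
Bolt shear governs: 45.1 kips.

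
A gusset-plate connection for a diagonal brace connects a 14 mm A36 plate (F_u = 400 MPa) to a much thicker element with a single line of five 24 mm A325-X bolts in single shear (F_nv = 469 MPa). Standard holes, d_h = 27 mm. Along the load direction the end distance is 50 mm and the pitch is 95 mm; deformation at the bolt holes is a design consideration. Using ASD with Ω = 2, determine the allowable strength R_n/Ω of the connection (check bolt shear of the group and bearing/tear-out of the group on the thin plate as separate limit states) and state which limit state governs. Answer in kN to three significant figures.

530 kN (bolt shear governs)

Bolt shear: A_b = π·24²/4 = 452.4 mm²; R_n = 469 × 452.4 × 5 × 1 / 1000 = 1061 kN → 1061 / 2 = 530 kN.
Bearing (1.2 l_c t F_u ≤ 2.4 d t F_u): upper limit = 2.4·24·14·400 / 1000 = 322.6 kN.
  Edge l_c = 50 − 27/2 = 36.5 → r_n = 245.3 kN; interior l_c = 95 − 27 = 68 → r_n = 322.6 kN.
  R_n,bearing = 1·245.3 + 4·322.6 = 1536 kN → 1536 / 2 = 768 kN.
Bolt shear governs: 530 kN.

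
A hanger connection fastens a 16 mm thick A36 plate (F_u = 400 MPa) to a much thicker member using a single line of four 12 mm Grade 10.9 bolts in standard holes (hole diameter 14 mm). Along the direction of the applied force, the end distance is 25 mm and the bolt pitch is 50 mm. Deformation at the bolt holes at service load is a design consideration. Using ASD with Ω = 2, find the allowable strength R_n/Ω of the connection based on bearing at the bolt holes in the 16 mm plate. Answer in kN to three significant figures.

346 kN

Per bolt r_n = 1.2 l_c t F_u ≤ 2.4 d t F_u; upper limit = 2.4 × 12 × 16 × 400 / 1000 = 184.3 kN.
Edge bolt: l_c = 25 − 14/2 = 18 mm → 1.2 × 18 × 16 × 400 / 1000 = 138.2 → r_n = 138.2 kN.
Interior bolts: l_c = 50 − 14 = 36 mm → 1.2 × 36 × 16 × 400 / 1000 = 276.5 → r_n = 184.3 kN.
R_n = 1 × 138.2 + 3 × 184.3 = 691.2 kN.
Allowable strength R_n/Ω = 691.2 / 2 = 346 kN.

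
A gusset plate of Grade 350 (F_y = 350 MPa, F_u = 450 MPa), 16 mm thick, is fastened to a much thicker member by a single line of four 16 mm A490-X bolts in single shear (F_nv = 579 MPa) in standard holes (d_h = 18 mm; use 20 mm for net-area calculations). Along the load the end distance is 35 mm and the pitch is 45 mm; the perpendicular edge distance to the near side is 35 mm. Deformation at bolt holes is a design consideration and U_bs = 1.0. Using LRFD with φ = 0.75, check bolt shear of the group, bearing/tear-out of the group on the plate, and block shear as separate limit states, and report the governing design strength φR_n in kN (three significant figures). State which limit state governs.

349 kN (bolt shear governs)

Bolt shear: A_b = π·16²/4 = 201.1 mm²; R_n = 579 × 201.1 × 4 × 1 / 1000 = 465.7 kN → 0.75 × 465.7 = 349 kN.
Bearing: edge l_c = 26, r_n = 224.6 kN; interior l_c = 27, r_n = 233.3 kN; R_n = 224.6 + 3·233.3 = 924.5 kN → 693 kN.
Block shear: A_gv = 2720, A_nv = 1600, A_nt = 400 mm²; R_n = min(0.6F_uA_nv, 0.6F_yA_gv) + U_bs·F_u·A_nt = 612 kN → 459 kN.
Bolt shear governs: 349 kN.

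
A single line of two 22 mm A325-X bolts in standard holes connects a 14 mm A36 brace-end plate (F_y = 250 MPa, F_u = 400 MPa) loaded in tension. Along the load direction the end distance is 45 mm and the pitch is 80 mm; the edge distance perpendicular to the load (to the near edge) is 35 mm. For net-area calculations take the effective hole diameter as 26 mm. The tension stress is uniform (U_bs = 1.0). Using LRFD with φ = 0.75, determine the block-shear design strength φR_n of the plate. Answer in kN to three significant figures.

Shear plane L_v = 45 + 1·80 = 125 mm; A_gv = 125 × 14 = 1750 mm².
A_nv = (125 − 1.5·26) × 14 = 1204 mm².
A_nt = (35 − 0.5·26) × 14 = 308 mm².
0.6 F_u A_nv = 289 kN; 0.6 F_y A_gv = 262.5 kN → shear yielding governs the shear term.
R_n = 262.5 + 1.0 × 400 × 308 / 1000 = 385.7 kN.
Design strength φR_n = 0.75 × 385.7 = 289 kN.

289 kN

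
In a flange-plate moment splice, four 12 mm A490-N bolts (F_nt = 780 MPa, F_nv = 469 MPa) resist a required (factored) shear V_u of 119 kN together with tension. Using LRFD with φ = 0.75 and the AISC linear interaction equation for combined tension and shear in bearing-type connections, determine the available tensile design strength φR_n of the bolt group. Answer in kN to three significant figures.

146 kN

A_b = π·12²/4 = 113.1 mm²; f_rv = 119 × 1000 / (4 × 113.1) = 263 MPa.
F'_nt = 1.3 F_nt − (F_nt / φF_nv) f_rv = 1.3·780 − (780/(0.75·469))·263 = 430.7 MPa, capped at F_nt → F'_nt = 430.7 MPa.
R_n = F'_nt · A_b · n = 430.7 × 113.1 × 4 / 1000 = 194.8 kN.
Design strength φR_n = 0.75 × 194.8 = 146 kN.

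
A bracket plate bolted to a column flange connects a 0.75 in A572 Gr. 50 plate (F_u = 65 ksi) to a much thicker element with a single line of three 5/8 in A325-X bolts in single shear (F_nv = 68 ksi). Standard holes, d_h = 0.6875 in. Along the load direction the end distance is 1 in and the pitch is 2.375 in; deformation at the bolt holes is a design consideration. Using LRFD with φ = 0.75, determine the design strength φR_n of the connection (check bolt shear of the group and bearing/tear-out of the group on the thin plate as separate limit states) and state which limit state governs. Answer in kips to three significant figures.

Bolt shear: A_b = π·0.625²/4 = 0.3068 in²; R_n = 68 × 0.3068 × 3 × 1 = 62.59 kips → 0.75 × 62.59 = 46.9 kips.
Bearing (1.2 l_c t F_u ≤ 2.4 d t F_u): upper limit = 2.4·0.625·0.75·65 = 73.12 kips.
  Edge l_c = 1 − 0.6875/2 = 0.6562 → r_n = 38.39 kips; interior l_c = 2.375 − 0.6875 = 1.688 → r_n = 73.12 kips.
  R_n,bearing = 1·38.39 + 2·73.12 = 184.6 kips → 0.75 × 184.6 = 138 kips.
Bolt shear governs: 46.9 kips.

46.9 kips (bolt shear governs)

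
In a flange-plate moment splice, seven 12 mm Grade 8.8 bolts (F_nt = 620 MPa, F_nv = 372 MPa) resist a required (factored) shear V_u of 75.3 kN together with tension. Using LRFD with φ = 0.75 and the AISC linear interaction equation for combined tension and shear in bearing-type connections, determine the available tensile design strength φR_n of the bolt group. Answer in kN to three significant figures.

A_b = π·12²/4 = 113.1 mm²; f_rv = 75.3 × 1000 / (7 × 113.1) = 95.11 MPa.
F'_nt = 1.3 F_nt − (F_nt / φF_nv) f_rv = 1.3·620 − (620/(0.75·372))·95.11 = 594.6 MPa, capped at F_nt → F'_nt = 594.6 MPa.
R_n = F'_nt · A_b · n = 594.6 × 113.1 × 7 / 1000 = 470.8 kN.
Design strength φR_n = 0.75 × 470.8 = 353 kN.

353 kN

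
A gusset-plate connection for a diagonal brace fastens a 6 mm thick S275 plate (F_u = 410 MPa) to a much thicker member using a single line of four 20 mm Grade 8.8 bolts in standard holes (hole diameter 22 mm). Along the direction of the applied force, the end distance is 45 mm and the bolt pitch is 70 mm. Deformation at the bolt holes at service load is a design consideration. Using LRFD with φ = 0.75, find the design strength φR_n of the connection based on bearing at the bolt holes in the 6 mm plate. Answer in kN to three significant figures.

Per bolt r_n = 1.2 l_c t F_u ≤ 2.4 d t F_u; upper limit = 2.4 × 20 × 6 × 410 / 1000 = 118.1 kN.
Edge bolt: l_c = 45 − 22/2 = 34 mm → 1.2 × 34 × 6 × 410 / 1000 = 100.4 → r_n = 100.4 kN.
Interior bolts: l_c = 70 − 22 = 48 mm → 1.2 × 48 × 6 × 410 / 1000 = 141.7 → r_n = 118.1 kN.
R_n = 1 × 100.4 + 3 × 118.1 = 454.6 kN.
Design strength φR_n = 0.75 × 454.6 = 341 kN.

341 kN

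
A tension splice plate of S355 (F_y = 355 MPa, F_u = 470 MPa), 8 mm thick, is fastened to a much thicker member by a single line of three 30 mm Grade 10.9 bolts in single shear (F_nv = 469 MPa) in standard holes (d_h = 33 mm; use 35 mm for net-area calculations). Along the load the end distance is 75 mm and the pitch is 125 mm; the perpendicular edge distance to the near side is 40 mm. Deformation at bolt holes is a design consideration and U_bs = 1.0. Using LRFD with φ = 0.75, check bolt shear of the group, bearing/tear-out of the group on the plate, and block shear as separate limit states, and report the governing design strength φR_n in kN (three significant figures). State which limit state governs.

465 kN (block shear governs)

Bolt shear: A_b = π·30²/4 = 706.9 mm²; R_n = 469 × 706.9 × 3 × 1 / 1000 = 994.5 kN → 0.75 × 994.5 = 746 kN.
Bearing: edge l_c = 58.5, r_n = 264 kN; interior l_c = 92, r_n = 270.7 kN; R_n = 264 + 2·270.7 = 805.4 kN → 604 kN.
Block shear: A_gv = 2600, A_nv = 1900, A_nt = 180 mm²; R_n = min(0.6F_uA_nv, 0.6F_yA_gv) + U_bs·F_u·A_nt = 620.4 kN → 465 kN.
Block shear governs: 465 kN.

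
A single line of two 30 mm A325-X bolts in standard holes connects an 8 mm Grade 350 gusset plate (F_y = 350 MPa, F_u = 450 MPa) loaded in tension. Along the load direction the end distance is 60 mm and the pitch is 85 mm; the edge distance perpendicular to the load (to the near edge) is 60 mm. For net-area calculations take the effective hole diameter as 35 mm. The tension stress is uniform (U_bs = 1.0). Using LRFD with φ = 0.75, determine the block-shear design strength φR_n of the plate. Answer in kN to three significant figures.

265 kN

Shear plane L_v = 60 + 1·85 = 145 mm; A_gv = 145 × 8 = 1160 mm².
A_nv = (145 − 1.5·35) × 8 = 740 mm².
A_nt = (60 − 0.5·35) × 8 = 340 mm².
0.6 F_u A_nv = 199.8 kN; 0.6 F_y A_gv = 243.6 kN → shear rupture governs the shear term.
R_n = 199.8 + 1.0 × 450 × 340 / 1000 = 352.8 kN.
Design strength φR_n = 0.75 × 352.8 = 265 kN.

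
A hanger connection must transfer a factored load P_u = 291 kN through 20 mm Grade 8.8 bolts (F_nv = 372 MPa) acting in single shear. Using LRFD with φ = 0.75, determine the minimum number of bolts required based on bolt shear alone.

4 bolts

A_b = π·20²/4 = 314.2 mm².
Per-bolt design strength φR_n = 0.75 × 372 × 314.2 × 1 / 1000 = 87.65 kN.
n ≥ 291 / 87.65 = 3.32 → use 4 bolts.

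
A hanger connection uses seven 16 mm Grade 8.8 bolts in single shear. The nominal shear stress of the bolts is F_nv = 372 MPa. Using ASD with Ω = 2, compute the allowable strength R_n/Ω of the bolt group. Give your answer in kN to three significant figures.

A_b = π × 16² / 4 = 201.1 mm².
R_n = F_nv · A_b · n · n_s = 372 × 201.1 × 7 × 1 / 1000 = 523.6 kN.
Allowable strength R_n/Ω = 523.6 / 2 = 262 kN.

262 kN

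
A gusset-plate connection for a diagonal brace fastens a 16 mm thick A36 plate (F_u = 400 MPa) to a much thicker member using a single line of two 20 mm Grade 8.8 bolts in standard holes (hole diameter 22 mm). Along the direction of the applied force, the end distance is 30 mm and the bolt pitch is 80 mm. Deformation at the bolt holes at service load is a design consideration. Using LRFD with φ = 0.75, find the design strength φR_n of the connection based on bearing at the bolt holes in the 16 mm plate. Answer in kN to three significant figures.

Per bolt r_n = 1.2 l_c t F_u ≤ 2.4 d t F_u; upper limit = 2.4 × 20 × 16 × 400 / 1000 = 307.2 kN.
Edge bolt: l_c = 30 − 22/2 = 19 mm → 1.2 × 19 × 16 × 400 / 1000 = 145.9 → r_n = 145.9 kN.
Interior bolts: l_c = 80 − 22 = 58 mm → 1.2 × 58 × 16 × 400 / 1000 = 445.4 → r_n = 307.2 kN.
R_n = 1 × 145.9 + 1 × 307.2 = 453.1 kN.
Design strength φR_n = 0.75 × 453.1 = 340 kN.

340 kN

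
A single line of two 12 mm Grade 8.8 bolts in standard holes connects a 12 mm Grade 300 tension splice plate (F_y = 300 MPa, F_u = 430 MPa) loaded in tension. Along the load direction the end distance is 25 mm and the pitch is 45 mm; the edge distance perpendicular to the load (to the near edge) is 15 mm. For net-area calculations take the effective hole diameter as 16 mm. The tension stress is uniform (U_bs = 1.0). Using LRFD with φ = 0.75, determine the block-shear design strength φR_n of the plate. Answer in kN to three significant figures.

134 kN

Shear plane L_v = 25 + 1·45 = 70 mm; A_gv = 70 × 12 = 840 mm².
A_nv = (70 − 1.5·16) × 12 = 552 mm².
A_nt = (15 − 0.5·16) × 12 = 84 mm².
0.6 F_u A_nv = 142.4 kN; 0.6 F_y A_gv = 151.2 kN → shear rupture governs the shear term.
R_n = 142.4 + 1.0 × 430 × 84 / 1000 = 178.5 kN.
Design strength φR_n = 0.75 × 178.5 = 134 kN.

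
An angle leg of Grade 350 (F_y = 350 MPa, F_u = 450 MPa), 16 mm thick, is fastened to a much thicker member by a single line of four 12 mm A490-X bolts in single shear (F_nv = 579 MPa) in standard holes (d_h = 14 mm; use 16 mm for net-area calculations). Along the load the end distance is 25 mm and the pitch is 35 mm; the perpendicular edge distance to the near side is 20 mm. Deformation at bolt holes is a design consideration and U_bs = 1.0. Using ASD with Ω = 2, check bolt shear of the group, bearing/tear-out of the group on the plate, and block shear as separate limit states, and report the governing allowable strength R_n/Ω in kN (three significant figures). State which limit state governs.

131 kN (bolt shear governs)

Bolt shear: A_b = π·12²/4 = 113.1 mm²; R_n = 579 × 113.1 × 4 × 1 / 1000 = 261.9 kN → 261.9 / 2 = 131 kN.
Bearing: edge l_c = 18, r_n = 155.5 kN; interior l_c = 21, r_n = 181.4 kN; R_n = 155.5 + 3·181.4 = 699.8 kN → 350 kN.
Block shear: A_gv = 2080, A_nv = 1184, A_nt = 192 mm²; R_n = min(0.6F_uA_nv, 0.6F_yA_gv) + U_bs·F_u·A_nt = 406.1 kN → 203 kN.
Bolt shear governs: 131 kN.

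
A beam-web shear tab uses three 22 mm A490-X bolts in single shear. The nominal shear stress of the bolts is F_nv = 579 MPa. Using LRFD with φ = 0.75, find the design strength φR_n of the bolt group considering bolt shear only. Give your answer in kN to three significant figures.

A_b = π × 22² / 4 = 380.1 mm².
R_n = F_nv · A_b · n · n_s = 579 × 380.1 × 3 × 1 / 1000 = 660.3 kN.
Design strength φR_n = 0.75 × 660.3 = 495 kN.

495 kN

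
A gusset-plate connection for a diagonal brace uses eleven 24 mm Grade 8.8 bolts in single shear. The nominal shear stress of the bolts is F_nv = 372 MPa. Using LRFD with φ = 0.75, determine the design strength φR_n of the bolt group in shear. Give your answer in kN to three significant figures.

1390 kN

A_b = π × 24² / 4 = 452.4 mm².
R_n = F_nv · A_b · n · n_s = 372 × 452.4 × 11 × 1 / 1000 = 1851 kN.
Design strength φR_n = 0.75 × 1851 = 1390 kN.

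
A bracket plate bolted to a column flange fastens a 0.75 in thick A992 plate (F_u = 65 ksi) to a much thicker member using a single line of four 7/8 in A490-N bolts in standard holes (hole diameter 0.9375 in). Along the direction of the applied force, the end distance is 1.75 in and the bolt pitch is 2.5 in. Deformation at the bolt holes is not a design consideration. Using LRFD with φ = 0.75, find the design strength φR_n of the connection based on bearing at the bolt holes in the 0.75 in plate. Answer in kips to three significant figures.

Per bolt r_n = 1.5 l_c t F_u ≤ 3.0 d t F_u; upper limit = 3.0 × 0.875 × 0.75 × 65 = 128 kips.
Edge bolt: l_c = 1.75 − 0.9375/2 = 1.281 in → 1.5 × 1.281 × 0.75 × 65 = 93.69 → r_n = 93.69 kips.
Interior bolts: l_c = 2.5 − 0.9375 = 1.562 in → 1.5 × 1.562 × 0.75 × 65 = 114.3 → r_n = 114.3 kips.
R_n = 1 × 93.69 + 3 × 114.3 = 436.5 kips.
Design strength φR_n = 0.75 × 436.5 = 327 kips.

327 kips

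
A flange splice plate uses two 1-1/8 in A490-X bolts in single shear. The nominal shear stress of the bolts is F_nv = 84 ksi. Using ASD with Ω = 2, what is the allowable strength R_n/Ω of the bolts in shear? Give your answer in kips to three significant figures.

83.5 kips

A_b = π × 1.125² / 4 = 0.994 in².
R_n = F_nv · A_b · n · n_s = 84 × 0.994 × 2 × 1 = 167 kips.
Allowable strength R_n/Ω = 167 / 2 = 83.5 kips.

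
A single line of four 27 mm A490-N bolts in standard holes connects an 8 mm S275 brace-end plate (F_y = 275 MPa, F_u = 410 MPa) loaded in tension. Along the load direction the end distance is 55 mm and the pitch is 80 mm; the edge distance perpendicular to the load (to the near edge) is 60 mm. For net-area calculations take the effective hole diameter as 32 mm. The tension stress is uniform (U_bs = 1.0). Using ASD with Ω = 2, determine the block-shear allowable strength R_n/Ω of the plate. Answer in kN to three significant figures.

Shear plane L_v = 55 + 3·80 = 295 mm; A_gv = 295 × 8 = 2360 mm².
A_nv = (295 − 3.5·32) × 8 = 1464 mm².
A_nt = (60 − 0.5·32) × 8 = 352 mm².
0.6 F_u A_nv = 360.1 kN; 0.6 F_y A_gv = 389.4 kN → shear rupture governs the shear term.
R_n = 360.1 + 1.0 × 410 × 352 / 1000 = 504.5 kN.
Allowable strength R_n/Ω = 504.5 / 2 = 252 kN.

252 kN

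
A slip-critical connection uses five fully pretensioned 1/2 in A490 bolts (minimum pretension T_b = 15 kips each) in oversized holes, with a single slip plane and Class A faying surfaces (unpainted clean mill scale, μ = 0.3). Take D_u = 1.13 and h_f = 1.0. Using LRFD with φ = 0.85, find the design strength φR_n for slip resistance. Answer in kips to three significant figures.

R_n = μ · D_u · h_f · T_b · n_s · n_b = 0.3 × 1.13 × 1.0 × 15 × 1 × 5 = 25.42 kips.
Design strength φR_n = 0.85 × 25.42 = 21.6 kips.

21.6 kips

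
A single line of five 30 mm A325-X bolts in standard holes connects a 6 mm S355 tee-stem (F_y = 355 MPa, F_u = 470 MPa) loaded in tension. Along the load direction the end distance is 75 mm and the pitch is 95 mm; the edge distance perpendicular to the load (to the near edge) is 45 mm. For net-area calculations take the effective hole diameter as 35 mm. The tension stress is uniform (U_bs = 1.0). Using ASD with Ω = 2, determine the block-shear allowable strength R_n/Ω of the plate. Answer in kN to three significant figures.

290 kN

Shear plane L_v = 75 + 4·95 = 455 mm; A_gv = 455 × 6 = 2730 mm².
A_nv = (455 − 4.5·35) × 6 = 1785 mm².
A_nt = (45 − 0.5·35) × 6 = 165 mm².
0.6 F_u A_nv = 503.4 kN; 0.6 F_y A_gv = 581.5 kN → shear rupture governs the shear term.
R_n = 503.4 + 1.0 × 470 × 165 / 1000 = 580.9 kN.
Allowable strength R_n/Ω = 580.9 / 2 = 290 kN.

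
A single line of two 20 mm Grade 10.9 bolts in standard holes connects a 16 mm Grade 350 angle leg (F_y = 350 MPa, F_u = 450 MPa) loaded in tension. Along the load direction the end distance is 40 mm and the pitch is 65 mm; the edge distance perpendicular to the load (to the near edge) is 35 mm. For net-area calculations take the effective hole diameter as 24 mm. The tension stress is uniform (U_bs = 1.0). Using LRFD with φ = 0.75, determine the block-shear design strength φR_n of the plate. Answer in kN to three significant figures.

348 kN

Shear plane L_v = 40 + 1·65 = 105 mm; A_gv = 105 × 16 = 1680 mm².
A_nv = (105 − 1.5·24) × 16 = 1104 mm².
A_nt = (35 − 0.5·24) × 16 = 368 mm².
0.6 F_u A_nv = 298.1 kN; 0.6 F_y A_gv = 352.8 kN → shear rupture governs the shear term.
R_n = 298.1 + 1.0 × 450 × 368 / 1000 = 463.7 kN.
Design strength φR_n = 0.75 × 463.7 = 348 kN.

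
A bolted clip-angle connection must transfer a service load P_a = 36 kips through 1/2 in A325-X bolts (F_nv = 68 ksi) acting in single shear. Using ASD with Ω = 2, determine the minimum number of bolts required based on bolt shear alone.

A_b = π·0.5²/4 = 0.1963 in².
Per-bolt allowable strength R_n/Ω = 68 × 0.1963 × 1 / 2 = 6.676 kips.
n ≥ 36 / 6.676 = 5.393 → use 6 bolts.

6 bolts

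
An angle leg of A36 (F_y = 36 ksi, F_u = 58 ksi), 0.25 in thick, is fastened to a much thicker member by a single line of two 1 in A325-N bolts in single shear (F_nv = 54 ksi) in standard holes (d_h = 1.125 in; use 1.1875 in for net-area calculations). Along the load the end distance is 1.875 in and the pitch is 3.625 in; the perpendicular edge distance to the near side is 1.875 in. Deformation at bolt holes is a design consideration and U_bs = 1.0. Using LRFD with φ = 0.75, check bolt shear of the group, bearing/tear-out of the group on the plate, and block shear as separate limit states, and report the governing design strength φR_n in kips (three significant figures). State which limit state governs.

Bolt shear: A_b = π·1²/4 = 0.7854 in²; R_n = 54 × 0.7854 × 2 × 1 = 84.82 kips → 0.75 × 84.82 = 63.6 kips.
Bearing: edge l_c = 1.312, r_n = 22.84 kips; interior l_c = 2.5, r_n = 34.8 kips; R_n = 22.84 + 1·34.8 = 57.64 kips → 43.2 kips.
Block shear: A_gv = 1.375, A_nv = 0.9297, A_nt = 0.3203 in²; R_n = min(0.6F_uA_nv, 0.6F_yA_gv) + U_bs·F_u·A_nt = 48.28 kips → 36.2 kips.
Block shear governs: 36.2 kips.

36.2 kips (block shear governs)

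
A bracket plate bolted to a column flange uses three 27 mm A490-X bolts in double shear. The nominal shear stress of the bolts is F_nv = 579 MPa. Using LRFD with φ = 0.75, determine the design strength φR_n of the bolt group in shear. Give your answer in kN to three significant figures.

A_b = π × 27² / 4 = 572.6 mm².
R_n = F_nv · A_b · n · n_s = 579 × 572.6 × 3 × 2 / 1000 = 1989 kN.
Design strength φR_n = 0.75 × 1989 = 1490 kN.

1490 kN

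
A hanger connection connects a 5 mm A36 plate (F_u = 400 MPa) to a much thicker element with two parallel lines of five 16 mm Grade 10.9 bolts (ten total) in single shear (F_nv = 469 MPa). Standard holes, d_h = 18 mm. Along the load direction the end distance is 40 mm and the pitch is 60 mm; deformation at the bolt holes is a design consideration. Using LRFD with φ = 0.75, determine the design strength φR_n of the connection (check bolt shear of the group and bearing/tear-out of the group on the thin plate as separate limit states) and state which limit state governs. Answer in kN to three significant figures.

Bolt shear: A_b = π·16²/4 = 201.1 mm²; R_n = 469 × 201.1 × 10 × 1 / 1000 = 943 kN → 0.75 × 943 = 707 kN.
Bearing (1.2 l_c t F_u ≤ 2.4 d t F_u): upper limit = 2.4·16·5·400 / 1000 = 76.8 kN.
  Edge l_c = 40 − 18/2 = 31 → r_n = 74.4 kN; interior l_c = 60 − 18 = 42 → r_n = 76.8 kN.
  R_n,bearing = 2·74.4 + 8·76.8 = 763.2 kN → 0.75 × 763.2 = 572 kN.
Bearing governs: 572 kN.

572 kN (bearing governs)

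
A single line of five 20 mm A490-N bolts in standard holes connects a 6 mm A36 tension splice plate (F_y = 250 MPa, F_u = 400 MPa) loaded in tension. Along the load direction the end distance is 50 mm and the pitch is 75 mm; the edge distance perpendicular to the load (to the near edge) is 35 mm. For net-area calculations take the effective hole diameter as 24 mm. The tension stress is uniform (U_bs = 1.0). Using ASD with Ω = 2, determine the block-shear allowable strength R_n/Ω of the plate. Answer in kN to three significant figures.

Shear plane L_v = 50 + 4·75 = 350 mm; A_gv = 350 × 6 = 2100 mm².
A_nv = (350 − 4.5·24) × 6 = 1452 mm².
A_nt = (35 − 0.5·24) × 6 = 138 mm².
0.6 F_u A_nv = 348.5 kN; 0.6 F_y A_gv = 315 kN → shear yielding governs the shear term.
R_n = 315 + 1.0 × 400 × 138 / 1000 = 370.2 kN.
Allowable strength R_n/Ω = 370.2 / 2 = 185 kN.

185 kN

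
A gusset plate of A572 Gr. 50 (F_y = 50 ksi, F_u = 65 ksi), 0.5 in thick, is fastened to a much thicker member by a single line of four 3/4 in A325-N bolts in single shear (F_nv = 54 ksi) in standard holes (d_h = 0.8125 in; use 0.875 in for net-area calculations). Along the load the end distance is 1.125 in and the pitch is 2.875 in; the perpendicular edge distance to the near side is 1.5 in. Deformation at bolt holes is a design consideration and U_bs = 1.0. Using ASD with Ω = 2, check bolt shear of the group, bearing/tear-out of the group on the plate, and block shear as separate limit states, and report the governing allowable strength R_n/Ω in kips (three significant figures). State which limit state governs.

Bolt shear: A_b = π·0.75²/4 = 0.4418 in²; R_n = 54 × 0.4418 × 4 × 1 = 95.43 kips → 95.43 / 2 = 47.7 kips.
Bearing: edge l_c = 0.7188, r_n = 28.03 kips; interior l_c = 2.062, r_n = 58.5 kips; R_n = 28.03 + 3·58.5 = 203.5 kips → 102 kips.
Block shear: A_gv = 4.875, A_nv = 3.344, A_nt = 0.5312 in²; R_n = min(0.6F_uA_nv, 0.6F_yA_gv) + U_bs·F_u·A_nt = 164.9 kips → 82.5 kips.
Bolt shear governs: 47.7 kips.

47.7 kips (bolt shear governs)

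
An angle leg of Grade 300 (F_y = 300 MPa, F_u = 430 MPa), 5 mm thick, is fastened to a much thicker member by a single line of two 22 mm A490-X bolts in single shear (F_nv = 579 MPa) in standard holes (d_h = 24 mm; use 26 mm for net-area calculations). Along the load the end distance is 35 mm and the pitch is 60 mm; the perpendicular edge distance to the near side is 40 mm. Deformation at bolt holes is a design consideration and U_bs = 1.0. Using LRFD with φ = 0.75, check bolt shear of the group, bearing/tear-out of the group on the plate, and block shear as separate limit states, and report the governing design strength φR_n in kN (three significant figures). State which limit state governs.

Bolt shear: A_b = π·22²/4 = 380.1 mm²; R_n = 579 × 380.1 × 2 × 1 / 1000 = 440.2 kN → 0.75 × 440.2 = 330 kN.
Bearing: edge l_c = 23, r_n = 59.34 kN; interior l_c = 36, r_n = 92.88 kN; R_n = 59.34 + 1·92.88 = 152.2 kN → 114 kN.
Block shear: A_gv = 475, A_nv = 280, A_nt = 135 mm²; R_n = min(0.6F_uA_nv, 0.6F_yA_gv) + U_bs·F_u·A_nt = 130.3 kN → 97.7 kN.
Block shear governs: 97.7 kN.

97.7 kN (block shear governs)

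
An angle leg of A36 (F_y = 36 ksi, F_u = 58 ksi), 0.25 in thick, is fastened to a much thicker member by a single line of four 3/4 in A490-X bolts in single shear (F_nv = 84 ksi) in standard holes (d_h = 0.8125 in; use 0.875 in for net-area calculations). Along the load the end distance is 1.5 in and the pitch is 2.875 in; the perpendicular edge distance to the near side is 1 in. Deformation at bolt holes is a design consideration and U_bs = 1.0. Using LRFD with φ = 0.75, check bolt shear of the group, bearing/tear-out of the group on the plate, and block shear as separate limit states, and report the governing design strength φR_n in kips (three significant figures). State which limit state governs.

47.1 kips (block shear governs)

Bolt shear: A_b = π·0.75²/4 = 0.4418 in²; R_n = 84 × 0.4418 × 4 × 1 = 148.4 kips → 0.75 × 148.4 = 111 kips.
Bearing: edge l_c = 1.094, r_n = 19.03 kips; interior l_c = 2.062, r_n = 26.1 kips; R_n = 19.03 + 3·26.1 = 97.33 kips → 73 kips.
Block shear: A_gv = 2.531, A_nv = 1.766, A_nt = 0.1406 in²; R_n = min(0.6F_uA_nv, 0.6F_yA_gv) + U_bs·F_u·A_nt = 62.83 kips → 47.1 kips.
Block shear governs: 47.1 kips.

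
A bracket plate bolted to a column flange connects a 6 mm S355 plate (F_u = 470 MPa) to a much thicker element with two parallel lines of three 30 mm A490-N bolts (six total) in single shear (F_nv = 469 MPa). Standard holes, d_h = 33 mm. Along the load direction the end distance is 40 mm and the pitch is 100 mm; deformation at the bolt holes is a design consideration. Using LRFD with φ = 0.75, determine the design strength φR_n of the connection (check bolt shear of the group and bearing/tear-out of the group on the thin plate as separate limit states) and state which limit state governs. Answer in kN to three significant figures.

Bolt shear: A_b = π·30²/4 = 706.9 mm²; R_n = 469 × 706.9 × 6 × 1 / 1000 = 1989 kN → 0.75 × 1989 = 1490 kN.
Bearing (1.2 l_c t F_u ≤ 2.4 d t F_u): upper limit = 2.4·30·6·470 / 1000 = 203 kN.
  Edge l_c = 40 − 33/2 = 23.5 → r_n = 79.52 kN; interior l_c = 100 − 33 = 67 → r_n = 203 kN.
  R_n,bearing = 2·79.52 + 4·203 = 971.2 kN → 0.75 × 971.2 = 728 kN.
Bearing governs: 728 kN.

728 kN (bearing governs)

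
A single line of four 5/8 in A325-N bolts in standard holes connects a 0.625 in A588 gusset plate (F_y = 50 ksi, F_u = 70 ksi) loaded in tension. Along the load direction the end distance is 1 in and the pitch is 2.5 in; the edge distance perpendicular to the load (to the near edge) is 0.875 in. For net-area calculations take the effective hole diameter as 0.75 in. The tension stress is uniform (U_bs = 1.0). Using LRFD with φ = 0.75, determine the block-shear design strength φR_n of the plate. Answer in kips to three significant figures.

132 kips

Shear plane L_v = 1 + 3·2.5 = 8.5 in; A_gv = 8.5 × 0.625 = 5.312 in².
A_nv = (8.5 − 3.5·0.75) × 0.625 = 3.672 in².
A_nt = (0.875 − 0.5·0.75) × 0.625 = 0.3125 in².
0.6 F_u A_nv = 154.2 kips; 0.6 F_y A_gv = 159.4 kips → shear rupture governs the shear term.
R_n = 154.2 + 1.0 × 70 × 0.3125 = 176.1 kips.
Design strength φR_n = 0.75 × 176.1 = 132 kips.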